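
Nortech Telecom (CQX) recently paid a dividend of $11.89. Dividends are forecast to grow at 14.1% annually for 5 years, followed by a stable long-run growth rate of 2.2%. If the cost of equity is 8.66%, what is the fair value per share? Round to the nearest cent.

Two-stage DDM. Project D₁…D_5 at 0.141, terminal growth 0.022, discount at r = 0.0866.
D_1 = 13.5665
D_2 = 15.4794
D_3 = 17.6620
D_4 = 20.1523
D_5 = 22.9938
Terminal value at t=5: TV = D_6/(r−g) = 23.4996/(0.0866−0.022) = 363.7713
P₀ = 13.5665/(1+0.0866)^1 + 15.4794/(1+0.0866)^2 + 17.6620/(1+0.0866)^3 + 20.1523/(1+0.0866)^4 + 22.9938/(1+0.0866)^5 + 363.7713/(1+0.0866)^5 = 309.1464

$309.15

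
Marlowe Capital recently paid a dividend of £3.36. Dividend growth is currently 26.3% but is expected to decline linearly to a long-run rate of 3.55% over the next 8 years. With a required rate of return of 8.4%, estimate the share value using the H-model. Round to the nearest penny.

£134.78

H-model: P₀ = D₀[(1+g_L) + H(g_S−g_L)]/(r−g_L), with H = 8/2 = 4.
P₀ = 3.36 × [(1+0.0355) + 4×(0.263−0.0355)] / (0.084−0.0355)
   = 3.36 × 1.9455 / 0.0485 = 134.7810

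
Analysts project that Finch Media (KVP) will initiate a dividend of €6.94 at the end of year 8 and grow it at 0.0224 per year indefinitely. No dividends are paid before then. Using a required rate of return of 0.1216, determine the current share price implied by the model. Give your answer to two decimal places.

Deferred-dividend DDM. At t=7 the remaining stream is a growing perpetuity with first payment D_8 = 6.94.
V_7 = D_8/(r−g) = 6.94/(0.1216−0.0224) = 69.9597
P₀ = V_7/(1+r)^7 = 69.9597/(1+0.1216)^7 = 31.3315

€31.33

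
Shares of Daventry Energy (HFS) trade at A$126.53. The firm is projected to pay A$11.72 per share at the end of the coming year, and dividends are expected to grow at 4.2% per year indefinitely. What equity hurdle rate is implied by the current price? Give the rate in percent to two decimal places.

13.46%

Rearranging the constant-growth DDM: r = D₁/P₀ + g.
r = 11.7200 / 126.53 + 0.042 = 0.09263 + 0.042 = 0.13463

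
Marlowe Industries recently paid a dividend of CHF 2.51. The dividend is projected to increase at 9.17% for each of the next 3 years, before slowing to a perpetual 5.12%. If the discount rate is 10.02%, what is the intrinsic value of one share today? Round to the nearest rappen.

Two-stage DDM. Project D₁…D_3 at 0.0917, terminal growth 0.0512, discount at r = 0.1002.
D_1 = 2.7402
D_2 = 2.9914
D_3 = 3.2658
Terminal value at t=3: TV = D_4/(r−g) = 3.4330/(0.1002−0.0512) = 70.0605
P₀ = 2.7402/(1+0.1002)^1 + 2.9914/(1+0.1002)^2 + 3.2658/(1+0.1002)^3 + 70.0605/(1+0.1002)^3 = 60.0230

CHF 60.02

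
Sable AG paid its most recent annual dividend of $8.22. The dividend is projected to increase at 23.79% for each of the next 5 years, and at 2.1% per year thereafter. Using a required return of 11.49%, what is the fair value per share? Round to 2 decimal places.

Two-stage DDM. Project D₁…D_5 at 0.2379, terminal growth 0.021, discount at r = 0.1149.
D_1 = 10.1755
D_2 = 12.5963
D_3 = 15.5930
D_4 = 19.3025
D_5 = 23.8946
Terminal value at t=5: TV = D_6/(r−g) = 24.3964/(0.1149−0.021) = 259.8123
P₀ = 10.1755/(1+0.1149)^1 + 12.5963/(1+0.1149)^2 + 15.5930/(1+0.1149)^3 + 19.3025/(1+0.1149)^4 + 23.8946/(1+0.1149)^5 + 259.8123/(1+0.1149)^5 = 207.7043

$207.70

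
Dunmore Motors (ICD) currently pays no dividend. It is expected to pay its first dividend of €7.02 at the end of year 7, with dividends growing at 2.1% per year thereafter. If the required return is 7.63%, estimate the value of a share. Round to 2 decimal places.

€81.66

Deferred-dividend DDM. At t=6 the remaining stream is a growing perpetuity with first payment D_7 = 7.02.
V_6 = D_7/(r−g) = 7.02/(0.0763−0.021) = 126.9439
P₀ = V_6/(1+r)^6 = 126.9439/(1+0.0763)^6 = 81.6605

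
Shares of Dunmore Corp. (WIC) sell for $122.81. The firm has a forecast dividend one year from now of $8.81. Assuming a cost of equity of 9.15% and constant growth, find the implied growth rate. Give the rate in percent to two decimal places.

1.98%

From P₀ = D₁/(r − g), the implied growth is g = r − D₁/P₀.
g = 0.0915 − 8.81/122.81 = 0.0915 − 0.07174 = 0.01976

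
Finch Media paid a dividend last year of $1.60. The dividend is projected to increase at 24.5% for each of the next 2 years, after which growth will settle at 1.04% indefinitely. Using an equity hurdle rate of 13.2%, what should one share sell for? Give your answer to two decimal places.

Two-stage DDM. Project D₁…D_2 at 0.245, terminal growth 0.0104, discount at r = 0.132.
D_1 = 1.9920
D_2 = 2.4800
Terminal value at t=2: TV = D_3/(r−g) = 2.5058/(0.132−0.0104) = 20.6072
P₀ = 1.9920/(1+0.132)^1 + 2.4800/(1+0.132)^2 + 20.6072/(1+0.132)^2 = 19.7766

$19.78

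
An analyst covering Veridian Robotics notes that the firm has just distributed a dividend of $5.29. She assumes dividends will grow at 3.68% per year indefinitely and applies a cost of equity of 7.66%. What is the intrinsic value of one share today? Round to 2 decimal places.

$137.81

Gordon growth model: P₀ = D₁/(r − g). D₁ = 5.29 × (1 + 0.0368) = 5.4847.
P₀ = 5.4847 / (0.0766 − 0.0368) = 5.4847 / 0.0398 = 137.8058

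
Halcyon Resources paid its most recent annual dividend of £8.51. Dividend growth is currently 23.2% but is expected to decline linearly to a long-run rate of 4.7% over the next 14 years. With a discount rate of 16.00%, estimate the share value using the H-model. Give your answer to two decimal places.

£176.38

H-model: P₀ = D₀[(1+g_L) + H(g_S−g_L)]/(r−g_L), with H = 14/2 = 7.
P₀ = 8.51 × [(1+0.047) + 7×(0.232−0.047)] / (0.16−0.047)
   = 8.51 × 2.3420 / 0.113 = 176.3754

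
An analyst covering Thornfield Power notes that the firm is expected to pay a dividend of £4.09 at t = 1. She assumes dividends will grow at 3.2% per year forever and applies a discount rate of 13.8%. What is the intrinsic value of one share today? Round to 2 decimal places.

Gordon growth model: P₀ = D₁/(r − g), with D₁ = 4.09 given directly.
P₀ = 4.0900 / (0.138 − 0.032) = 4.0900 / 0.106 = 38.5849

£38.58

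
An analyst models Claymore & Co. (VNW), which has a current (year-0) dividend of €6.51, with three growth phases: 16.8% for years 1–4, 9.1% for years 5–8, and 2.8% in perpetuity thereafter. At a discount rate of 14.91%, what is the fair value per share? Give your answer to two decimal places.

€99.52

Three-stage DDM. Project D₁…D_8; terminal Gordon value at t=8 with g = 0.028; discount at r = 0.1491.
D_1 = 7.6037
D_2 = 8.8811
D_3 = 10.3731
D_4 = 12.1158
D_5 = 13.2183
D_6 = 14.4212
D_7 = 15.7335
D_8 = 17.1653
TV_8 = 17.6459/(0.1491−0.028) = 145.7137
P₀ = Σ Dₜ/(1+r)ᵗ + TV_8/(1+r)^8 = 99.5175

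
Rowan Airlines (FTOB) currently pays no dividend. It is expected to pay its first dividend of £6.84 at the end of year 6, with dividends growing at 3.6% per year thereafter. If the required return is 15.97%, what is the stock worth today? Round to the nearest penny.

Deferred-dividend DDM. At t=5 the remaining stream is a growing perpetuity with first payment D_6 = 6.84.
V_5 = D_6/(r−g) = 6.84/(0.1597−0.036) = 55.2951
P₀ = V_5/(1+r)^5 = 55.2951/(1+0.1597)^5 = 26.3608

£26.36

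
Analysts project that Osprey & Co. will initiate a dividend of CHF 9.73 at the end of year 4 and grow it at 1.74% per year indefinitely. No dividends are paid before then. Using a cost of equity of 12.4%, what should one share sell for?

CHF 64.28

Deferred-dividend DDM. At t=3 the remaining stream is a growing perpetuity with first payment D_4 = 9.73.
V_3 = D_4/(r−g) = 9.73/(0.124−0.0174) = 91.2758
P₀ = V_3/(1+r)^3 = 91.2758/(1+0.124)^3 = 64.2772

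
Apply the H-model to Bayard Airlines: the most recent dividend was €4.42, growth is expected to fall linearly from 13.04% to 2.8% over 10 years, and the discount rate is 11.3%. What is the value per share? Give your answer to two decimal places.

€80.08

H-model: P₀ = D₀[(1+g_L) + H(g_S−g_L)]/(r−g_L), with H = 10/2 = 5.
P₀ = 4.42 × [(1+0.028) + 5×(0.1304−0.028)] / (0.113−0.028)
   = 4.42 × 1.5400 / 0.085 = 80.0800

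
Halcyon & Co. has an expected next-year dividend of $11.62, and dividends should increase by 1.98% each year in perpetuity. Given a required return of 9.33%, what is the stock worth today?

$158.10

Gordon growth model: P₀ = D₁/(r − g), with D₁ = 11.62 given directly.
P₀ = 11.6200 / (0.0933 − 0.0198) = 11.6200 / 0.0735 = 158.0952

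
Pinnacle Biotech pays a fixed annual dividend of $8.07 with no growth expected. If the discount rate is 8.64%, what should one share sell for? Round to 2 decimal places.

$93.40

Zero-growth DDM (perpetuity): P₀ = D/r = 8.07 / 0.0864 = 93.4028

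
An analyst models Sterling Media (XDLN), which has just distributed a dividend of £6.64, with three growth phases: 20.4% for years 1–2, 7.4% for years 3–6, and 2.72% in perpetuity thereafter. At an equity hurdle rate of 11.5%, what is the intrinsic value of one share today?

Three-stage DDM. Project D₁…D_6; terminal Gordon value at t=6 with g = 0.0272; discount at r = 0.115.
D_1 = 7.9946
D_2 = 9.6255
D_3 = 10.3377
D_4 = 11.1027
D_5 = 11.9243
D_6 = 12.8067
TV_6 = 13.1551/(0.115−0.0272) = 149.8300
P₀ = Σ Dₜ/(1+r)ᵗ + TV_6/(1+r)^6 = 121.1114

£121.11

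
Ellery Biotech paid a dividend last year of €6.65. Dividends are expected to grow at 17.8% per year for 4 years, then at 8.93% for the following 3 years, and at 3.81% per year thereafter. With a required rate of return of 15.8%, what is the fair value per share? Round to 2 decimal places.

Three-stage DDM. Project D₁…D_7; terminal Gordon value at t=7 with g = 0.0381; discount at r = 0.158.
D_1 = 7.8337
D_2 = 9.2281
D_3 = 10.8707
D_4 = 12.8057
D_5 = 13.9492
D_6 = 15.1949
D_7 = 16.5518
TV_7 = 17.1824/(0.158−0.0381) = 143.3063
P₀ = Σ Dₜ/(1+r)ᵗ + TV_7/(1+r)^7 = 98.0189

€98.02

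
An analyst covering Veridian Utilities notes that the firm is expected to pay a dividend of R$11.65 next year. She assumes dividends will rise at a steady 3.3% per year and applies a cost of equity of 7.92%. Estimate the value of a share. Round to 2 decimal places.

Gordon growth model: P₀ = D₁/(r − g), with D₁ = 11.65 given directly.
P₀ = 11.6500 / (0.0792 − 0.033) = 11.6500 / 0.0462 = 252.1645

R$252.16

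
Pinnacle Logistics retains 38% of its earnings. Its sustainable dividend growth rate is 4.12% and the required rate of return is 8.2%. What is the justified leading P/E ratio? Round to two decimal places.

Payout ratio b = 1 − 0.38 = 0.62.
Justified leading P/E = b/(r−g) = 0.62/(0.082−0.0412) = 15.1961

15.20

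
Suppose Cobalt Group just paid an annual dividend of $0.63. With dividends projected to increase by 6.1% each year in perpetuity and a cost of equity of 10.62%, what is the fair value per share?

Gordon growth model: P₀ = D₁/(r − g). D₁ = 0.63 × (1 + 0.061) = 0.6684.
P₀ = 0.6684 / (0.1062 − 0.061) = 0.6684 / 0.0452 = 14.7883

$14.79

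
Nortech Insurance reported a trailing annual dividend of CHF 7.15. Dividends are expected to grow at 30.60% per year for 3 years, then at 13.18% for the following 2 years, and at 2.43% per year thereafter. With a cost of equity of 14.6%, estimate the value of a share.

CHF 135.66

Three-stage DDM. Project D₁…D_5; terminal Gordon value at t=5 with g = 0.0243; discount at r = 0.146.
D_1 = 9.3379
D_2 = 12.1953
D_3 = 15.9271
D_4 = 18.0262
D_5 = 20.4021
TV_5 = 20.8979/(0.146−0.0243) = 171.7163
P₀ = Σ Dₜ/(1+r)ᵗ + TV_5/(1+r)^5 = 135.6631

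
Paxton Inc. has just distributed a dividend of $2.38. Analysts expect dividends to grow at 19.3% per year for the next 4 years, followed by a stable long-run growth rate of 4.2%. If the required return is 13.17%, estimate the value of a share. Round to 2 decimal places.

$45.02

Two-stage DDM. Project D₁…D_4 at 0.193, terminal growth 0.042, discount at r = 0.1317.
D_1 = 2.8393
D_2 = 3.3873
D_3 = 4.0411
D_4 = 4.8210
Terminal value at t=4: TV = D_5/(r−g) = 5.0235/(0.1317−0.042) = 56.0034
P₀ = 2.8393/(1+0.1317)^1 + 3.3873/(1+0.1317)^2 + 4.0411/(1+0.1317)^3 + 4.8210/(1+0.1317)^4 + 56.0034/(1+0.1317)^4 = 45.0229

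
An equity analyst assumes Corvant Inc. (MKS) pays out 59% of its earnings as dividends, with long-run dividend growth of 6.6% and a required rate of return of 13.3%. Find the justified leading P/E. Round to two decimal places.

Justified leading P/E = b/(r−g) = 0.59/(0.133−0.066) = 8.8060

8.81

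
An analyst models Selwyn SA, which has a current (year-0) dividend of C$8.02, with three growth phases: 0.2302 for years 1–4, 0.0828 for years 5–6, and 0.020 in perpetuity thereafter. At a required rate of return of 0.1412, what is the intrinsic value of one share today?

Three-stage DDM. Project D₁…D_6; terminal Gordon value at t=6 with g = 0.02; discount at r = 0.1412.
D_1 = 9.8662
D_2 = 12.1374
D_3 = 14.9314
D_4 = 18.3687
D_5 = 19.8896
D_6 = 21.5364
TV_6 = 21.9672/(0.1412−0.02) = 181.2472
P₀ = Σ Dₜ/(1+r)ᵗ + TV_6/(1+r)^6 = 140.9217

C$140.92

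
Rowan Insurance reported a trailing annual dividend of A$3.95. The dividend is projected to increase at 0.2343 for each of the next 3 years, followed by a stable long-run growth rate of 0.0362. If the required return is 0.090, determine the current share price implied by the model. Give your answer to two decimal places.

Two-stage DDM. Project D₁…D_3 at 0.2343, terminal growth 0.0362, discount at r = 0.09.
D_1 = 4.8755
D_2 = 6.0178
D_3 = 7.4278
Terminal value at t=3: TV = D_4/(r−g) = 7.6967/(0.09−0.0362) = 143.0608
P₀ = 4.8755/(1+0.09)^1 + 6.0178/(1+0.09)^2 + 7.4278/(1+0.09)^3 + 143.0608/(1+0.09)^3 = 125.7428

A$125.74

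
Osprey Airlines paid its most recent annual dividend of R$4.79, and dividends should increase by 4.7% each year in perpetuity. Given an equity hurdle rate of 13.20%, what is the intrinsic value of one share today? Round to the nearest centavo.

Gordon growth model: P₀ = D₁/(r − g). D₁ = 4.79 × (1 + 0.047) = 5.0151.
P₀ = 5.0151 / (0.132 − 0.047) = 5.0151 / 0.085 = 59.0015

R$59.00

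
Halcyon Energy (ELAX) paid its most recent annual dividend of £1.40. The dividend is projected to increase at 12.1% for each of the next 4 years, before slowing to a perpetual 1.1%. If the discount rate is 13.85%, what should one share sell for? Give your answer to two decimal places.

Two-stage DDM. Project D₁…D_4 at 0.121, terminal growth 0.011, discount at r = 0.1385.
D_1 = 1.5694
D_2 = 1.7593
D_3 = 1.9722
D_4 = 2.2108
Terminal value at t=4: TV = D_5/(r−g) = 2.2351/(0.1385−0.011) = 17.5304
P₀ = 1.5694/(1+0.1385)^1 + 1.7593/(1+0.1385)^2 + 1.9722/(1+0.1385)^3 + 2.2108/(1+0.1385)^4 + 17.5304/(1+0.1385)^4 = 15.8223

£15.82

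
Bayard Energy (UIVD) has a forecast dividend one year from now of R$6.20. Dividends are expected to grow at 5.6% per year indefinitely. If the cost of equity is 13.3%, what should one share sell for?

R$80.52

Gordon growth model: P₀ = D₁/(r − g), with D₁ = 6.20 given directly.
P₀ = 6.2000 / (0.133 − 0.056) = 6.2000 / 0.077 = 80.5195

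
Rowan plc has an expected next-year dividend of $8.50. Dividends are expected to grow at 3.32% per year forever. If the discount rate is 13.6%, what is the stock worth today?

Gordon growth model: P₀ = D₁/(r − g), with D₁ = 8.50 given directly.
P₀ = 8.5000 / (0.136 − 0.0332) = 8.5000 / 0.1028 = 82.6848

$82.68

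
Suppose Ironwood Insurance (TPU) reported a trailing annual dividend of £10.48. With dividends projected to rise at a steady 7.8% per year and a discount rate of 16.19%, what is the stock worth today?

Gordon growth model: P₀ = D₁/(r − g). D₁ = 10.48 × (1 + 0.078) = 11.2974.
P₀ = 11.2974 / (0.1619 − 0.078) = 11.2974 / 0.0839 = 134.6536

£134.65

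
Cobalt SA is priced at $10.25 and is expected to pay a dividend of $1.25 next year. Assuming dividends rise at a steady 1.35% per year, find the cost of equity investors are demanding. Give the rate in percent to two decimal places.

13.55%

Rearranging the constant-growth DDM: r = D₁/P₀ + g.
r = 1.2500 / 10.25 + 0.0135 = 0.12195 + 0.0135 = 0.13545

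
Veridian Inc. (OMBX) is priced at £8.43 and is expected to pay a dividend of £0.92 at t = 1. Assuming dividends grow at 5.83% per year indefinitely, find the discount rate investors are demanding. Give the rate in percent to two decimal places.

Rearranging the constant-growth DDM: r = D₁/P₀ + g.
r = 0.9200 / 8.43 + 0.0583 = 0.10913 + 0.0583 = 0.16743

16.74%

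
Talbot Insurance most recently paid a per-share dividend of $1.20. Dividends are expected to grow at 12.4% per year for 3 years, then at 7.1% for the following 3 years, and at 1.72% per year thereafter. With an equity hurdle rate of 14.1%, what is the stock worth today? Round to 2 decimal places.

Three-stage DDM. Project D₁…D_6; terminal Gordon value at t=6 with g = 0.0172; discount at r = 0.141.
D_1 = 1.3488
D_2 = 1.5161
D_3 = 1.7040
D_4 = 1.8250
D_5 = 1.9546
D_6 = 2.0934
TV_6 = 2.1294/(0.141−0.0172) = 17.2002
P₀ = Σ Dₜ/(1+r)ᵗ + TV_6/(1+r)^6 = 14.3251

$14.33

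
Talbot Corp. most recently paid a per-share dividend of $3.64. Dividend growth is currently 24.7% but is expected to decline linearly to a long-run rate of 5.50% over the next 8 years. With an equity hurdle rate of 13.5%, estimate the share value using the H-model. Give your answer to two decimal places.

H-model: P₀ = D₀[(1+g_L) + H(g_S−g_L)]/(r−g_L), with H = 8/2 = 4.
P₀ = 3.64 × [(1+0.055) + 4×(0.247−0.055)] / (0.135−0.055)
   = 3.64 × 1.8230 / 0.08 = 82.9465

$82.95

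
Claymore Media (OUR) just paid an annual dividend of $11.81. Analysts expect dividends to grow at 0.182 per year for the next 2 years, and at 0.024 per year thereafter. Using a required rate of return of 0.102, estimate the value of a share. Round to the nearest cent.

Two-stage DDM. Project D₁…D_2 at 0.182, terminal growth 0.024, discount at r = 0.102.
D_1 = 13.9594
D_2 = 16.5000
Terminal value at t=2: TV = D_3/(r−g) = 16.8960/(0.102−0.024) = 216.6158
P₀ = 13.9594/(1+0.102)^1 + 16.5000/(1+0.102)^2 + 216.6158/(1+0.102)^2 = 204.6264

$204.63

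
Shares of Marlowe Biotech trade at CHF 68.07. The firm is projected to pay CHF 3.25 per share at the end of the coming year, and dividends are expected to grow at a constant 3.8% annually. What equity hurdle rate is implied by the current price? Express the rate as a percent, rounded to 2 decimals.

Rearranging the constant-growth DDM: r = D₁/P₀ + g.
r = 3.2500 / 68.07 + 0.038 = 0.04774 + 0.038 = 0.08574

8.57%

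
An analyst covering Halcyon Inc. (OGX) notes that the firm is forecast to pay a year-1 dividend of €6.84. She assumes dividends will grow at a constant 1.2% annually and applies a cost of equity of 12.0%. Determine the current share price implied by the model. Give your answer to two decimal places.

Gordon growth model: P₀ = D₁/(r − g), with D₁ = 6.84 given directly.
P₀ = 6.8400 / (0.12 − 0.012) = 6.8400 / 0.108 = 63.3333

€63.33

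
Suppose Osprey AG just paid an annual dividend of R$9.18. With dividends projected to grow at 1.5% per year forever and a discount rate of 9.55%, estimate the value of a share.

R$115.75

Gordon growth model: P₀ = D₁/(r − g). D₁ = 9.18 × (1 + 0.015) = 9.3177.
P₀ = 9.3177 / (0.0955 − 0.015) = 9.3177 / 0.0805 = 115.7478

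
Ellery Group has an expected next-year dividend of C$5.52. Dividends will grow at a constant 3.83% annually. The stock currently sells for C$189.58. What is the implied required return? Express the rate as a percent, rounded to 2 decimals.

6.74%

Rearranging the constant-growth DDM: r = D₁/P₀ + g.
r = 5.5200 / 189.58 + 0.0383 = 0.02912 + 0.0383 = 0.06742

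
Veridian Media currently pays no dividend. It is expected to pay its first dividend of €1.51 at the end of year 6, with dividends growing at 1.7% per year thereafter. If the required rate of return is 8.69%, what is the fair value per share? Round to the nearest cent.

Deferred-dividend DDM. At t=5 the remaining stream is a growing perpetuity with first payment D_6 = 1.51.
V_5 = D_6/(r−g) = 1.51/(0.0869−0.017) = 21.6023
P₀ = V_5/(1+r)^5 = 21.6023/(1+0.0869)^5 = 14.2414

€14.24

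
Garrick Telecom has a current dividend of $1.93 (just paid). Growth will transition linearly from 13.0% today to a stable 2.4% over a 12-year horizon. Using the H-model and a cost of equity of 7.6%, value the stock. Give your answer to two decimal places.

$61.61

H-model: P₀ = D₀[(1+g_L) + H(g_S−g_L)]/(r−g_L), with H = 12/2 = 6.
P₀ = 1.93 × [(1+0.024) + 6×(0.13−0.024)] / (0.076−0.024)
   = 1.93 × 1.6600 / 0.052 = 61.6115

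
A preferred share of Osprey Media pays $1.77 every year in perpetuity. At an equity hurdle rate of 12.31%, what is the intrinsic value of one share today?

Zero-growth DDM (perpetuity): P₀ = D/r = 1.77 / 0.1231 = 14.3786

$14.38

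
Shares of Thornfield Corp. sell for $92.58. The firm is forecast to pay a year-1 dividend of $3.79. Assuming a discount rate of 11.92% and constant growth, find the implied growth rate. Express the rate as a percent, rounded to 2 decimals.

7.83%

From P₀ = D₁/(r − g), the implied growth is g = r − D₁/P₀.
g = 0.1192 − 3.79/92.58 = 0.1192 − 0.04094 = 0.07826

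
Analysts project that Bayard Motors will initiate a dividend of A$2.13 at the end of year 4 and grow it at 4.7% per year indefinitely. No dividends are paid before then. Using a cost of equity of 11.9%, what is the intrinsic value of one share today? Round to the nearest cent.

A$21.11

Deferred-dividend DDM. At t=3 the remaining stream is a growing perpetuity with first payment D_4 = 2.13.
V_3 = D_4/(r−g) = 2.13/(0.119−0.047) = 29.5833
P₀ = V_3/(1+r)^3 = 29.5833/(1+0.119)^3 = 21.1133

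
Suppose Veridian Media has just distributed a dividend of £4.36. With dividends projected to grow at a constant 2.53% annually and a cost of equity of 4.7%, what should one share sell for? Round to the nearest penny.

Gordon growth model: P₀ = D₁/(r − g). D₁ = 4.36 × (1 + 0.0253) = 4.4703.
P₀ = 4.4703 / (0.047 − 0.0253) = 4.4703 / 0.0217 = 206.0050

£206.00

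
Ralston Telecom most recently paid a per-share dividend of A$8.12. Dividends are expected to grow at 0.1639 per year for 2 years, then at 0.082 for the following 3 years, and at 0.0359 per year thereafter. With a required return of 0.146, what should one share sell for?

A$105.37

Three-stage DDM. Project D₁…D_5; terminal Gordon value at t=5 with g = 0.0359; discount at r = 0.146.
D_1 = 9.4509
D_2 = 10.9999
D_3 = 11.9019
D_4 = 12.8778
D_5 = 13.9338
TV_5 = 14.4340/(0.146−0.0359) = 131.0991
P₀ = Σ Dₜ/(1+r)ᵗ + TV_5/(1+r)^5 = 105.3708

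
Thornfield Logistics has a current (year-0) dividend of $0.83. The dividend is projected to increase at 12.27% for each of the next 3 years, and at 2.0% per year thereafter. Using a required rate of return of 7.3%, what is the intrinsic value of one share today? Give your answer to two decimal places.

Two-stage DDM. Project D₁…D_3 at 0.1227, terminal growth 0.02, discount at r = 0.073.
D_1 = 0.9318
D_2 = 1.0462
D_3 = 1.1745
Terminal value at t=3: TV = D_4/(r−g) = 1.1980/(0.073−0.02) = 22.6044
P₀ = 0.9318/(1+0.073)^1 + 1.0462/(1+0.073)^2 + 1.1745/(1+0.073)^3 + 22.6044/(1+0.073)^3 = 21.0255

$21.03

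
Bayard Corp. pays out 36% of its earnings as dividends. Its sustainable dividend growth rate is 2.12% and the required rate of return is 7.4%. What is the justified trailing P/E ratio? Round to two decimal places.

6.96

Justified trailing P/E = b(1+g)/(r−g) = 0.36×(1+0.0212)/(0.074−0.0212) = 6.9627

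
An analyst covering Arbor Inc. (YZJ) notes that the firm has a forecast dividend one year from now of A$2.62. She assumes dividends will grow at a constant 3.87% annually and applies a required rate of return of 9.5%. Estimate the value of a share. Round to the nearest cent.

A$46.54

Gordon growth model: P₀ = D₁/(r − g), with D₁ = 2.62 given directly.
P₀ = 2.6200 / (0.095 − 0.0387) = 2.6200 / 0.0563 = 46.5364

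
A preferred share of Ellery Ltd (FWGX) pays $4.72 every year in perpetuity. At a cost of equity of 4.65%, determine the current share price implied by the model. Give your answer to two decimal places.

Zero-growth DDM (perpetuity): P₀ = D/r = 4.72 / 0.0465 = 101.5054

$101.51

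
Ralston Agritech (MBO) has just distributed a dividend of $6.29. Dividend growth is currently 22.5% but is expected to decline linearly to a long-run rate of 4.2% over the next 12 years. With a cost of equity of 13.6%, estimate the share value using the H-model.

$143.20

H-model: P₀ = D₀[(1+g_L) + H(g_S−g_L)]/(r−g_L), with H = 12/2 = 6.
P₀ = 6.29 × [(1+0.042) + 6×(0.225−0.042)] / (0.136−0.042)
   = 6.29 × 2.1400 / 0.094 = 143.1979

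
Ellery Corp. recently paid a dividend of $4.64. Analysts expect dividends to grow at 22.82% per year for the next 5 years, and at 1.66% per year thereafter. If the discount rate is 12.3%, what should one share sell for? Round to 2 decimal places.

$99.96

Two-stage DDM. Project D₁…D_5 at 0.2282, terminal growth 0.0166, discount at r = 0.123.
D_1 = 5.6988
D_2 = 6.9993
D_3 = 8.5966
D_4 = 10.5583
D_5 = 12.9677
Terminal value at t=5: TV = D_6/(r−g) = 13.1830/(0.123−0.0166) = 123.9002
P₀ = 5.6988/(1+0.123)^1 + 6.9993/(1+0.123)^2 + 8.5966/(1+0.123)^3 + 10.5583/(1+0.123)^4 + 12.9677/(1+0.123)^5 + 123.9002/(1+0.123)^5 = 99.9640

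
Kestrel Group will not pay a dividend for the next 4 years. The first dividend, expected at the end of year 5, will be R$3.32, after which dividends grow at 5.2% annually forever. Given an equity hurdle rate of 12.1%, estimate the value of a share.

Deferred-dividend DDM. At t=4 the remaining stream is a growing perpetuity with first payment D_5 = 3.32.
V_4 = D_5/(r−g) = 3.32/(0.121−0.052) = 48.1159
P₀ = V_4/(1+r)^4 = 48.1159/(1+0.121)^4 = 30.4696

R$30.47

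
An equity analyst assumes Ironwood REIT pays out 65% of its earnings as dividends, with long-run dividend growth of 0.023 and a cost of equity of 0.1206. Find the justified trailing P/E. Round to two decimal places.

Justified trailing P/E = b(1+g)/(r−g) = 0.65×(1+0.023)/(0.1206−0.023) = 6.8130

6.81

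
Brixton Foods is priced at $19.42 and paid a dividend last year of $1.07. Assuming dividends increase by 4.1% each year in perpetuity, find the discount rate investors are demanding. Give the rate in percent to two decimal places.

Rearranging the constant-growth DDM: r = D₁/P₀ + g.
D₁ = 1.07 × (1 + 0.041) = 1.1139.
r = 1.1139 / 19.42 + 0.041 = 0.05736 + 0.041 = 0.09836

9.84%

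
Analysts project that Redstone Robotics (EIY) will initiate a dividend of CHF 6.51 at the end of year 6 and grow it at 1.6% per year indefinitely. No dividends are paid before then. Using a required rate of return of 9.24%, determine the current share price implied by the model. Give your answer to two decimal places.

CHF 54.77

Deferred-dividend DDM. At t=5 the remaining stream is a growing perpetuity with first payment D_6 = 6.51.
V_5 = D_6/(r−g) = 6.51/(0.0924−0.016) = 85.2094
P₀ = V_5/(1+r)^5 = 85.2094/(1+0.0924)^5 = 54.7746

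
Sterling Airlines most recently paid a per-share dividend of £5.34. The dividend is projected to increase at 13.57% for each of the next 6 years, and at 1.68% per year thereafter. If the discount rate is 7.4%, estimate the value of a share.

£171.86

Two-stage DDM. Project D₁…D_6 at 0.1357, terminal growth 0.0168, discount at r = 0.074.
D_1 = 6.0646
D_2 = 6.8876
D_3 = 7.8223
D_4 = 8.8837
D_5 = 10.0893
D_6 = 11.4584
Terminal value at t=6: TV = D_7/(r−g) = 11.6509/(0.074−0.0168) = 203.6866
P₀ = 6.0646/(1+0.074)^1 + 6.8876/(1+0.074)^2 + 7.8223/(1+0.074)^3 + 8.8837/(1+0.074)^4 + 10.0893/(1+0.074)^5 + 11.4584/(1+0.074)^6 + 203.6866/(1+0.074)^6 = 171.8560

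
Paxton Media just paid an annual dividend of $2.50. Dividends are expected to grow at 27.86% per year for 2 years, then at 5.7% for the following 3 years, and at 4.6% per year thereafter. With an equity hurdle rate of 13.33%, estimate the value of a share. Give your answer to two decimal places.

Three-stage DDM. Project D₁…D_5; terminal Gordon value at t=5 with g = 0.046; discount at r = 0.1333.
D_1 = 3.1965
D_2 = 4.0870
D_3 = 4.3200
D_4 = 4.5662
D_5 = 4.8265
TV_5 = 5.0485/(0.1333−0.046) = 57.8298
P₀ = Σ Dₜ/(1+r)ᵗ + TV_5/(1+r)^5 = 45.2538

$45.25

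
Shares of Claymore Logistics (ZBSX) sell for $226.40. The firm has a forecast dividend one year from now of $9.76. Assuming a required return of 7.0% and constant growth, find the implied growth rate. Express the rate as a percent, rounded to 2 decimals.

2.69%

From P₀ = D₁/(r − g), the implied growth is g = r − D₁/P₀.
g = 0.07 − 9.76/226.40 = 0.07 − 0.04311 = 0.02689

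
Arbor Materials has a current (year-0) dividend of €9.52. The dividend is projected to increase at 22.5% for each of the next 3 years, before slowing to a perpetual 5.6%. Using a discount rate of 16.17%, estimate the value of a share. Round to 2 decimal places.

Two-stage DDM. Project D₁…D_3 at 0.225, terminal growth 0.056, discount at r = 0.1617.
D_1 = 11.6620
D_2 = 14.2860
D_3 = 17.5003
Terminal value at t=3: TV = D_4/(r−g) = 18.4803/(0.1617−0.056) = 174.8373
P₀ = 11.6620/(1+0.1617)^1 + 14.2860/(1+0.1617)^2 + 17.5003/(1+0.1617)^3 + 174.8373/(1+0.1617)^3 = 143.3069

€143.31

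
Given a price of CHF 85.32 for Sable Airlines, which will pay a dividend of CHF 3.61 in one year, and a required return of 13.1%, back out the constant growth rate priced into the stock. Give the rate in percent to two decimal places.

From P₀ = D₁/(r − g), the implied growth is g = r − D₁/P₀.
g = 0.131 − 3.61/85.32 = 0.131 − 0.04231 = 0.08869

8.87%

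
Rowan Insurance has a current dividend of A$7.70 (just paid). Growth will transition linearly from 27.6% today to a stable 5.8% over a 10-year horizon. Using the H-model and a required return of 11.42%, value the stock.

H-model: P₀ = D₀[(1+g_L) + H(g_S−g_L)]/(r−g_L), with H = 10/2 = 5.
P₀ = 7.70 × [(1+0.058) + 5×(0.276−0.058)] / (0.1142−0.058)
   = 7.70 × 2.1480 / 0.0562 = 294.2989

A$294.30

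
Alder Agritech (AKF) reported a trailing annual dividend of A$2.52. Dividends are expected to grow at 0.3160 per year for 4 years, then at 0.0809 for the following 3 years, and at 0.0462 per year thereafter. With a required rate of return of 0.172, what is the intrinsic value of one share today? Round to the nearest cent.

Three-stage DDM. Project D₁…D_7; terminal Gordon value at t=7 with g = 0.0462; discount at r = 0.172.
D_1 = 3.3163
D_2 = 4.3643
D_3 = 5.7434
D_4 = 7.5583
D_5 = 8.1698
D_6 = 8.8307
D_7 = 9.5451
TV_7 = 9.9861/(0.172−0.0462) = 79.3807
P₀ = Σ Dₜ/(1+r)ᵗ + TV_7/(1+r)^7 = 49.9602

A$49.96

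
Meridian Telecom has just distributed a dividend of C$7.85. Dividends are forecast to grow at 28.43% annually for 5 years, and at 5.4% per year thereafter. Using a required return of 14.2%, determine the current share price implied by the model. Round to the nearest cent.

Two-stage DDM. Project D₁…D_5 at 0.2843, terminal growth 0.054, discount at r = 0.142.
D_1 = 10.0818
D_2 = 12.9480
D_3 = 16.6291
D_4 = 21.3568
D_5 = 27.4285
Terminal value at t=5: TV = D_6/(r−g) = 28.9096/(0.142−0.054) = 328.5186
P₀ = 10.0818/(1+0.142)^1 + 12.9480/(1+0.142)^2 + 16.6291/(1+0.142)^3 + 21.3568/(1+0.142)^4 + 27.4285/(1+0.142)^5 + 328.5186/(1+0.142)^5 = 225.7329

C$225.73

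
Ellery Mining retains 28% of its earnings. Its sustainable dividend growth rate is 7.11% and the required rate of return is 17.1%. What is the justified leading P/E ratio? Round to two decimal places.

7.21

Payout ratio b = 1 − 0.28 = 0.72.
Justified leading P/E = b/(r−g) = 0.72/(0.171−0.0711) = 7.2072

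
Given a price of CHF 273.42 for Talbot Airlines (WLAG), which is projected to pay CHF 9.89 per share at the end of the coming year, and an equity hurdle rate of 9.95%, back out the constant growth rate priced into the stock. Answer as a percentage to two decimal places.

From P₀ = D₁/(r − g), the implied growth is g = r − D₁/P₀.
g = 0.0995 − 9.89/273.42 = 0.0995 − 0.03617 = 0.06333

6.33%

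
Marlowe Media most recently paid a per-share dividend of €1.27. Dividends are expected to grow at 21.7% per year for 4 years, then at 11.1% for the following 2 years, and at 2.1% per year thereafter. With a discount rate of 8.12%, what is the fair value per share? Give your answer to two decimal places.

Three-stage DDM. Project D₁…D_6; terminal Gordon value at t=6 with g = 0.021; discount at r = 0.0812.
D_1 = 1.5456
D_2 = 1.8810
D_3 = 2.2892
D_4 = 2.7859
D_5 = 3.0951
D_6 = 3.4387
TV_6 = 3.5109/(0.0812−0.021) = 58.3208
P₀ = Σ Dₜ/(1+r)ᵗ + TV_6/(1+r)^6 = 47.6437

€47.64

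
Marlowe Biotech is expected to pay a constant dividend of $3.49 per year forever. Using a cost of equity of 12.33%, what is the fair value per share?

$28.30

Zero-growth DDM (perpetuity): P₀ = D/r = 3.49 / 0.1233 = 28.3049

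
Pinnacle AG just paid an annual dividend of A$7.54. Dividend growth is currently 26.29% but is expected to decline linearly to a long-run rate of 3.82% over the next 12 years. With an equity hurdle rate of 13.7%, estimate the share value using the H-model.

H-model: P₀ = D₀[(1+g_L) + H(g_S−g_L)]/(r−g_L), with H = 12/2 = 6.
P₀ = 7.54 × [(1+0.0382) + 6×(0.2629−0.0382)] / (0.137−0.0382)
   = 7.54 × 2.3864 / 0.0988 = 182.1200

A$182.12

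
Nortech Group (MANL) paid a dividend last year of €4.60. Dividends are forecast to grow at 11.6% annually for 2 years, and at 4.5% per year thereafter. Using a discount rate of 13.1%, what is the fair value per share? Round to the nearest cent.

Two-stage DDM. Project D₁…D_2 at 0.116, terminal growth 0.045, discount at r = 0.131.
D_1 = 5.1336
D_2 = 5.7291
Terminal value at t=2: TV = D_3/(r−g) = 5.9869/(0.131−0.045) = 69.6152
P₀ = 5.1336/(1+0.131)^1 + 5.7291/(1+0.131)^2 + 69.6152/(1+0.131)^2 = 63.4403

€63.44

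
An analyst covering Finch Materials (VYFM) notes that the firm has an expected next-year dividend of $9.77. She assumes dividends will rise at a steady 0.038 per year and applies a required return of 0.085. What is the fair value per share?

$207.87

Gordon growth model: P₀ = D₁/(r − g), with D₁ = 9.77 given directly.
P₀ = 9.7700 / (0.085 − 0.038) = 9.7700 / 0.047 = 207.8723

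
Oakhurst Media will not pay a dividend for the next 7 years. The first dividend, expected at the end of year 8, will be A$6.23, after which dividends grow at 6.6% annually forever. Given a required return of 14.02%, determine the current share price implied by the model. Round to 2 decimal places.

A$33.51

Deferred-dividend DDM. At t=7 the remaining stream is a growing perpetuity with first payment D_8 = 6.23.
V_7 = D_8/(r−g) = 6.23/(0.1402−0.066) = 83.9623
P₀ = V_7/(1+r)^7 = 83.9623/(1+0.1402)^7 = 33.5133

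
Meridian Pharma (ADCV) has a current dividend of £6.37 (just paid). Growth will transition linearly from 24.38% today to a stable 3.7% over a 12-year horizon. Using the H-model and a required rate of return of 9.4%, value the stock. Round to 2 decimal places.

£254.55

H-model: P₀ = D₀[(1+g_L) + H(g_S−g_L)]/(r−g_L), with H = 12/2 = 6.
P₀ = 6.37 × [(1+0.037) + 6×(0.2438−0.037)] / (0.094−0.037)
   = 6.37 × 2.2778 / 0.057 = 254.5541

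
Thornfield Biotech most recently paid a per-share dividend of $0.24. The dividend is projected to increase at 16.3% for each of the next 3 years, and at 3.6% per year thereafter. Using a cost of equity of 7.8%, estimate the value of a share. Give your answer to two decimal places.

$8.27

Two-stage DDM. Project D₁…D_3 at 0.163, terminal growth 0.036, discount at r = 0.078.
D_1 = 0.2791
D_2 = 0.3246
D_3 = 0.3775
Terminal value at t=3: TV = D_4/(r−g) = 0.3911/(0.078−0.036) = 9.3124
P₀ = 0.2791/(1+0.078)^1 + 0.3246/(1+0.078)^2 + 0.3775/(1+0.078)^3 + 9.3124/(1+0.078)^3 = 8.2733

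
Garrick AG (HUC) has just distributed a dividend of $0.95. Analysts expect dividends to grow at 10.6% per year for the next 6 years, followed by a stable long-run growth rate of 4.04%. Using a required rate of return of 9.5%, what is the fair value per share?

$25.12

Two-stage DDM. Project D₁…D_6 at 0.106, terminal growth 0.0404, discount at r = 0.095.
D_1 = 1.0507
D_2 = 1.1621
D_3 = 1.2853
D_4 = 1.4215
D_5 = 1.5722
D_6 = 1.7388
Terminal value at t=6: TV = D_7/(r−g) = 1.8091/(0.095−0.0404) = 33.1331
P₀ = 1.0507/(1+0.095)^1 + 1.1621/(1+0.095)^2 + 1.2853/(1+0.095)^3 + 1.4215/(1+0.095)^4 + 1.5722/(1+0.095)^5 + 1.7388/(1+0.095)^6 + 33.1331/(1+0.095)^6 = 25.1249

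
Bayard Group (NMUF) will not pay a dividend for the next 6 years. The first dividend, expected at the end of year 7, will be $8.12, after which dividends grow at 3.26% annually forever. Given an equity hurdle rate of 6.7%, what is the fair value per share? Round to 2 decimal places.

Deferred-dividend DDM. At t=6 the remaining stream is a growing perpetuity with first payment D_7 = 8.12.
V_6 = D_7/(r−g) = 8.12/(0.067−0.0326) = 236.0465
P₀ = V_6/(1+r)^6 = 236.0465/(1+0.067)^6 = 159.9599

$159.96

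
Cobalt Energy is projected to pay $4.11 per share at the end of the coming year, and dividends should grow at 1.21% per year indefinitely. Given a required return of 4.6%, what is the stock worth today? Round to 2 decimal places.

Gordon growth model: P₀ = D₁/(r − g), with D₁ = 4.11 given directly.
P₀ = 4.1100 / (0.046 − 0.0121) = 4.1100 / 0.0339 = 121.2389

$121.24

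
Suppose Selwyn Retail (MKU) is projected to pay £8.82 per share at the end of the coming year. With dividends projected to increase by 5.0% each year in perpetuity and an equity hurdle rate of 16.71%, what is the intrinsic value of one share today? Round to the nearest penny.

Gordon growth model: P₀ = D₁/(r − g), with D₁ = 8.82 given directly.
P₀ = 8.8200 / (0.1671 − 0.05) = 8.8200 / 0.1171 = 75.3202

£75.32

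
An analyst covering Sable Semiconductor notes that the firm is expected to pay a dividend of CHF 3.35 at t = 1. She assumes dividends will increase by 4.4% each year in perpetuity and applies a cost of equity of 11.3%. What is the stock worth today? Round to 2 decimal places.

CHF 48.55

Gordon growth model: P₀ = D₁/(r − g), with D₁ = 3.35 given directly.
P₀ = 3.3500 / (0.113 − 0.044) = 3.3500 / 0.069 = 48.5507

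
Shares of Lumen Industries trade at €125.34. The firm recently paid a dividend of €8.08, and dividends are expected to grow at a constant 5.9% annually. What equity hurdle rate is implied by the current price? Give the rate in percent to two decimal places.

Rearranging the constant-growth DDM: r = D₁/P₀ + g.
D₁ = 8.08 × (1 + 0.059) = 8.5567.
r = 8.5567 / 125.34 + 0.059 = 0.06827 + 0.059 = 0.12727

12.73%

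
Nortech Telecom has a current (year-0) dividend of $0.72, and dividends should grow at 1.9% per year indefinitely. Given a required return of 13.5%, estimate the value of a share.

Gordon growth model: P₀ = D₁/(r − g). D₁ = 0.72 × (1 + 0.019) = 0.7337.
P₀ = 0.7337 / (0.135 − 0.019) = 0.7337 / 0.116 = 6.3248

$6.32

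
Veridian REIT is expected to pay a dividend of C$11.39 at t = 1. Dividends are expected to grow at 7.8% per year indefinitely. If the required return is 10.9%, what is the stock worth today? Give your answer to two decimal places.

C$367.42

Gordon growth model: P₀ = D₁/(r − g), with D₁ = 11.39 given directly.
P₀ = 11.3900 / (0.109 − 0.078) = 11.3900 / 0.031 = 367.4194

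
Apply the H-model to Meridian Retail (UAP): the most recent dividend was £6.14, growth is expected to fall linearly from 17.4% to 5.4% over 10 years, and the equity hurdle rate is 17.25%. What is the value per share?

£85.70

H-model: P₀ = D₀[(1+g_L) + H(g_S−g_L)]/(r−g_L), with H = 10/2 = 5.
P₀ = 6.14 × [(1+0.054) + 5×(0.174−0.054)] / (0.1725−0.054)
   = 6.14 × 1.6540 / 0.1185 = 85.7009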